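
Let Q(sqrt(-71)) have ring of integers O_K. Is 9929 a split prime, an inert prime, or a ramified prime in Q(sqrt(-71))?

-71 mod 4 = 1, hence disc K = -71 and O_K = ℤ[(1+√-71)/2].
disc(K) = -71 is not divisible by 9929; 9929 is unramified.
Legendre symbol by Euler's criterion: (-71/9929) ≡ (-71)^4964 ≡ 1 (mod 9929), i.e. (-71/9929) = 1.
(-71/9929) = 1, so 9929 splits.

split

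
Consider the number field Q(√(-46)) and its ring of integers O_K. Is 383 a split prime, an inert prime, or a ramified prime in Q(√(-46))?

p is inert

-46 mod 4 = 2, hence disc K = 4·(-46) = -184 and O_K = ℤ[√-46].
Since gcd(383, -184) = 1 the prime 383 does not ramify.
(-46/383) = 337^191 mod 383 = 382, giving Legendre symbol -1.
d is a non-residue mod p, hence 383 remains inert in O_K.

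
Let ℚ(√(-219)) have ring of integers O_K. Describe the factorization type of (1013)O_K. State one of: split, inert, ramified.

-219 mod 4 = 1, hence disc K = -219 and O_K = ℤ[(1+√-219)/2].
disc(K) = -219 is not divisible by 1013; 1013 is unramified.
(-219/1013) = 794^506 mod 1013 = 1012, giving Legendre symbol -1.
(-219/1013) = -1, so 1013 is inert.

remains prime (inert)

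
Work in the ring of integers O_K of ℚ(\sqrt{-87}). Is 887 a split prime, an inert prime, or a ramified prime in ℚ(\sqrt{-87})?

split — (887) = 𝔭₁𝔭₂ with 𝔭₁ ≠ 𝔭₂

d = -87 ≡ 1 (mod 4), so O_K = ℤ[(1+√-87)/2] and disc(K) = d = -87.
887 ∤ -87, so 887 is unramified.
Euler's criterion: (-87)^443 mod 887 = 1. Thus (-87|887) = 1.
(-87/887) = 1, so 887 splits.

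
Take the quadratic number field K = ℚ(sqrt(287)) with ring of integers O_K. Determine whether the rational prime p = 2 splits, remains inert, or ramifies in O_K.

287 mod 4 = 3, hence disc K = 4·287 = 1148 and O_K = ℤ[√287].
2 divides disc(K) = 1148, so 2 ramifies.

p ramifies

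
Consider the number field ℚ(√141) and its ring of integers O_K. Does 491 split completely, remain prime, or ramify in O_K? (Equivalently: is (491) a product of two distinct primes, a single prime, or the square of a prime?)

141 mod 4 = 1, hence disc K = 141 and O_K = ℤ[(1+√141)/2].
Since gcd(491, 141) = 1 the prime 491 does not ramify.
Legendre symbol by Euler's criterion: (141/491) ≡ 141^245 ≡ 490 (mod 491), i.e. (141/491) = -1.
(141/491) = -1, so 491 is inert.

inert — (491) stays prime in O_K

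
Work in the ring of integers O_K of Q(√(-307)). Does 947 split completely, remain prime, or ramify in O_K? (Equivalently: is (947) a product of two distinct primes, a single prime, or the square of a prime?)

split — (947) = 𝔭₁𝔭₂ with 𝔭₁ ≠ 𝔭₂

d = -307 ≡ 1 (mod 4), so O_K = ℤ[(1+√-307)/2] and disc(K) = d = -307.
Since gcd(947, -307) = 1 the prime 947 does not ramify.
Euler's criterion: (-307)^473 mod 947 = 1. Thus (-307|947) = 1.
Legendre symbol 1 ⇒ 947 is split.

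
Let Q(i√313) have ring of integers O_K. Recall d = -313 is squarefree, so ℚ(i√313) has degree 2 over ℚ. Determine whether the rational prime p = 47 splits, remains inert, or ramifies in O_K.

-313 mod 4 = 3, hence disc K = 4·(-313) = -1252 and O_K = ℤ[√-313].
47 ∤ -1252, so 47 is unramified.
Euler's criterion: (-313)^23 mod 47 = 1. Thus (-313|47) = 1.
Legendre symbol 1 ⇒ 47 is split.

47 splits in O_K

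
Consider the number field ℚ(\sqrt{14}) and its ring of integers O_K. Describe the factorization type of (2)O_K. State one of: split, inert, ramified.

d = 14 ≡ 2 (mod 4), so O_K = ℤ[√14] and disc(K) = 4d = 56.
Ramification test: 2 | 56. The prime 2 ramifies in K.

ramified — (2) = 𝔭²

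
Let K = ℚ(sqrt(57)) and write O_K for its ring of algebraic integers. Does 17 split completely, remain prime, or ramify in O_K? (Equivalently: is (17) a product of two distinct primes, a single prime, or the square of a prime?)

p is inert

d = 57 ≡ 1 (mod 4), so O_K = ℤ[(1+√57)/2] and disc(K) = d = 57.
17 ∤ 57, so 17 is unramified.
Compute (57/17) via Euler: 6^((17-1)/2) mod 17 = 16, so (57/17) = -1.
d is a non-residue mod p, hence 17 remains inert in O_K.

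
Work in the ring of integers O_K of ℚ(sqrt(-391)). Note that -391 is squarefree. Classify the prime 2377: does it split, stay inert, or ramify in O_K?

p is inert

d = -391 ≡ 1 (mod 4), so O_K = ℤ[(1+√-391)/2] and disc(K) = d = -391.
Since gcd(2377, -391) = 1 the prime 2377 does not ramify.
Compute (-391/2377) via Euler: 1986^((2377-1)/2) mod 2377 = 2376, so (-391/2377) = -1.
(-391/2377) = -1, so 2377 is inert.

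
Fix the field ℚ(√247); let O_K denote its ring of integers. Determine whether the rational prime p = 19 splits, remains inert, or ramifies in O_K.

p ramifies

Since 247 ≢ 1 mod 4, the ring of integers is ℤ[√247] with discriminant 4·247 = 988.
disc(K) = 988 = 19·52, so p = 19 is ramified.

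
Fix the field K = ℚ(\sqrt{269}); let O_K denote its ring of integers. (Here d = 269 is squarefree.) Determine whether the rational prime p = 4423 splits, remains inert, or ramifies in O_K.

4423 splits in O_K

269 mod 4 = 1, hence disc K = 269 and O_K = ℤ[(1+√269)/2].
4423 ∤ 269, so 4423 is unramified.
Euler's criterion: 269^2211 mod 4423 = 1. Thus (269|4423) = 1.
(269/4423) = 1, so 4423 splits.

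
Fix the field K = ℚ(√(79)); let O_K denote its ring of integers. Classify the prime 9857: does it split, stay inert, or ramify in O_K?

d = 79 ≡ 3 (mod 4), so O_K = ℤ[√79] and disc(K) = 4d = 316.
9857 ∤ 316, so 9857 is unramified.
Euler's criterion: 79^4928 mod 9857 = 9856. Thus (79|9857) = -1.
Legendre symbol -1 ⇒ 9857 is inert.

inert — (9857) stays prime in O_K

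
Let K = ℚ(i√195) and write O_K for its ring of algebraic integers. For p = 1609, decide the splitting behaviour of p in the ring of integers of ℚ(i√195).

Since -195 ≡ 1 mod 4, the ring of integers is ℤ[(1+√-195)/2] with discriminant -195.
disc(K) = -195 is not divisible by 1609; 1609 is unramified.
Legendre symbol by Euler's criterion: (-195/1609) ≡ (-195)^804 ≡ 1 (mod 1609), i.e. (-195/1609) = 1.
d is a quadratic residue mod p, hence 1609 splits in O_K.

p splits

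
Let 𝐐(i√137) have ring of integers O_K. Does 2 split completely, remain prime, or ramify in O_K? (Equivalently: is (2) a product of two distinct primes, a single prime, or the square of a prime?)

Since -137 ≢ 1 mod 4, the ring of integers is ℤ[√-137] with discriminant 4·(-137) = -548.
2 divides disc(K) = -548, so 2 ramifies.

ramified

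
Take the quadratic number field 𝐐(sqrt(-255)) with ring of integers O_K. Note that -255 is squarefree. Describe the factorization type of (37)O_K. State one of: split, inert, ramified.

splits completely

d = -255 ≡ 1 (mod 4), so O_K = ℤ[(1+√-255)/2] and disc(K) = d = -255.
Since gcd(37, -255) = 1 the prime 37 does not ramify.
Compute (-255/37) via Euler: 4^((37-1)/2) mod 37 = 1, so (-255/37) = 1.
Legendre symbol 1 ⇒ 37 is split.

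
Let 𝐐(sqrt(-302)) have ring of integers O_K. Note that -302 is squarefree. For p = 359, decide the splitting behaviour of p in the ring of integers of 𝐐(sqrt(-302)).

Since -302 ≢ 1 mod 4, the ring of integers is ℤ[√-302] with discriminant 4·(-302) = -1208.
359 ∤ -1208, so 359 is unramified.
Euler's criterion: (-302)^179 mod 359 = 358. Thus (-302|359) = -1.
(-302/359) = -1, so 359 is inert.

remains prime (inert)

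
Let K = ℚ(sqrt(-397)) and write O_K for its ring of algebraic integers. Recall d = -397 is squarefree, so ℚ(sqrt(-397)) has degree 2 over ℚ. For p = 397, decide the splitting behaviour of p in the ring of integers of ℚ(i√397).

ramifies in O_K

-397 mod 4 = 3, hence disc K = 4·(-397) = -1588 and O_K = ℤ[√-397].
397 divides disc(K) = -1588, so 397 ramifies.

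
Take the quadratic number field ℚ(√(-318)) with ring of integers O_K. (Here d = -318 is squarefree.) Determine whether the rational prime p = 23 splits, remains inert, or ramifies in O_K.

23 splits in O_K

-318 mod 4 = 2, hence disc K = 4·(-318) = -1272 and O_K = ℤ[√-318].
Since gcd(23, -1272) = 1 the prime 23 does not ramify.
Compute (-318/23) via Euler: 4^((23-1)/2) mod 23 = 1, so (-318/23) = 1.
Legendre symbol 1 ⇒ 23 is split.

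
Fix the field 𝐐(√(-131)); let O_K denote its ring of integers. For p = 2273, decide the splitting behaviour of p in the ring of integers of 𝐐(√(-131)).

Since -131 ≡ 1 mod 4, the ring of integers is ℤ[(1+√-131)/2] with discriminant -131.
disc(K) = -131 is not divisible by 2273; 2273 is unramified.
Compute (-131/2273) via Euler: 2142^((2273-1)/2) mod 2273 = 1, so (-131/2273) = 1.
(-131/2273) = 1, so 2273 splits.

p splits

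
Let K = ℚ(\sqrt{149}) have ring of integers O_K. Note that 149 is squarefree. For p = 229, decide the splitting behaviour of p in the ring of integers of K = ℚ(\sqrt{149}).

split — (229) = 𝔭₁𝔭₂ with 𝔭₁ ≠ 𝔭₂

Since 149 ≡ 1 mod 4, the ring of integers is ℤ[(1+√149)/2] with discriminant 149.
Since gcd(229, 149) = 1 the prime 229 does not ramify.
Euler's criterion: 149^114 mod 229 = 1. Thus (149|229) = 1.
(149/229) = 1, so 229 splits.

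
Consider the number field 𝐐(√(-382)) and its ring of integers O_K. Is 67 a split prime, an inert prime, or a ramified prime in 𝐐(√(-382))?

inert

Since -382 ≢ 1 mod 4, the ring of integers is ℤ[√-382] with discriminant 4·(-382) = -1528.
disc(K) = -1528 is not divisible by 67; 67 is unramified.
Euler's criterion: (-382)^33 mod 67 = 66. Thus (-382|67) = -1.
(-382/67) = -1, so 67 is inert.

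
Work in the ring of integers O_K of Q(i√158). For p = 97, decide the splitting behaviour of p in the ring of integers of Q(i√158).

Since -158 ≢ 1 mod 4, the ring of integers is ℤ[√-158] with discriminant 4·(-158) = -632.
97 ∤ -632, so 97 is unramified.
Legendre symbol by Euler's criterion: (-158/97) ≡ (-158)^48 ≡ 1 (mod 97), i.e. (-158/97) = 1.
(-158/97) = 1, so 97 splits.

splits completely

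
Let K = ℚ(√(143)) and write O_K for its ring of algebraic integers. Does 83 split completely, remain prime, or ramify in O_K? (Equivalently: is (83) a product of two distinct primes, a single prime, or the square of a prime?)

inert

d = 143 ≡ 3 (mod 4), so O_K = ℤ[√143] and disc(K) = 4d = 572.
disc(K) = 572 is not divisible by 83; 83 is unramified.
(143/83) = 60^41 mod 83 = 82, giving Legendre symbol -1.
Legendre symbol -1 ⇒ 83 is inert.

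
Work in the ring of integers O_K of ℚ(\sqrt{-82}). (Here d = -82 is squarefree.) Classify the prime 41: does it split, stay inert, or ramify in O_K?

ramified — (41) = 𝔭²

d = -82 ≡ 2 (mod 4), so O_K = ℤ[√-82] and disc(K) = 4d = -328.
Ramification test: 41 | -328. The prime 41 ramifies in K.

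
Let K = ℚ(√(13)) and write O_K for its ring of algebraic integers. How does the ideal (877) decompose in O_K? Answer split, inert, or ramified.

13 mod 4 = 1, hence disc K = 13 and O_K = ℤ[(1+√13)/2].
disc(K) = 13 is not divisible by 877; 877 is unramified.
Euler's criterion: 13^438 mod 877 = 876. Thus (13|877) = -1.
(13/877) = -1, so 877 is inert.

remains prime (inert)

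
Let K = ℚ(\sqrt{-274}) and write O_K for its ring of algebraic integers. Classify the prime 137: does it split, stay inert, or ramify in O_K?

d = -274 ≡ 2 (mod 4), so O_K = ℤ[√-274] and disc(K) = 4d = -1096.
Ramification test: 137 | -1096. The prime 137 ramifies in K.

ramified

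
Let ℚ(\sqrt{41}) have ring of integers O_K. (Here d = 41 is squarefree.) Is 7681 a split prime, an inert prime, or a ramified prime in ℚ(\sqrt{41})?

d = 41 ≡ 1 (mod 4), so O_K = ℤ[(1+√41)/2] and disc(K) = d = 41.
Since gcd(7681, 41) = 1 the prime 7681 does not ramify.
(41/7681) = 41^3840 mod 7681 = 7680, giving Legendre symbol -1.
Legendre symbol -1 ⇒ 7681 is inert.

remains prime (inert)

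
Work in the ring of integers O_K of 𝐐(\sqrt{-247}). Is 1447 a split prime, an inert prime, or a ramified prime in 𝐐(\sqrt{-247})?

-247 mod 4 = 1, hence disc K = -247 and O_K = ℤ[(1+√-247)/2].
1447 ∤ -247, so 1447 is unramified.
(-247/1447) = 1200^723 mod 1447 = 1446, giving Legendre symbol -1.
d is a non-residue mod p, hence 1447 remains inert in O_K.

inert — (1447) stays prime in O_K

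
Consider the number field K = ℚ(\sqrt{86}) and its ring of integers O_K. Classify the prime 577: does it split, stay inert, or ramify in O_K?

d = 86 ≡ 2 (mod 4), so O_K = ℤ[√86] and disc(K) = 4d = 344.
577 ∤ 344, so 577 is unramified.
Compute (86/577) via Euler: 86^((577-1)/2) mod 577 = 576, so (86/577) = -1.
d is a non-residue mod p, hence 577 remains inert in O_K.

inert — (577) stays prime in O_K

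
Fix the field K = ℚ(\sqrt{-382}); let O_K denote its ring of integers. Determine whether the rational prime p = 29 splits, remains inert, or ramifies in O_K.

-382 mod 4 = 2, hence disc K = 4·(-382) = -1528 and O_K = ℤ[√-382].
29 ∤ -1528, so 29 is unramified.
(-382/29) = 24^14 mod 29 = 1, giving Legendre symbol 1.
d is a quadratic residue mod p, hence 29 splits in O_K.

p splits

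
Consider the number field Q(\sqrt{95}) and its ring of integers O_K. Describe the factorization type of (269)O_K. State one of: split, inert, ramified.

remains prime (inert)

d = 95 ≡ 3 (mod 4), so O_K = ℤ[√95] and disc(K) = 4d = 380.
Since gcd(269, 380) = 1 the prime 269 does not ramify.
Legendre symbol by Euler's criterion: (95/269) ≡ 95^134 ≡ 268 (mod 269), i.e. (95/269) = -1.
d is a non-residue mod p, hence 269 remains inert in O_K.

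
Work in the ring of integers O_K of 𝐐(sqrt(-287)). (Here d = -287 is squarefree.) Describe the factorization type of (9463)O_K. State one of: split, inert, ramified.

Since -287 ≡ 1 mod 4, the ring of integers is ℤ[(1+√-287)/2] with discriminant -287.
9463 ∤ -287, so 9463 is unramified.
(-287/9463) = 9176^4731 mod 9463 = 9462, giving Legendre symbol -1.
Legendre symbol -1 ⇒ 9463 is inert.

inert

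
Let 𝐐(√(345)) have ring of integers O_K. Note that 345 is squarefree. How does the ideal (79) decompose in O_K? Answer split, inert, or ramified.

remains prime (inert)

d = 345 ≡ 1 (mod 4), so O_K = ℤ[(1+√345)/2] and disc(K) = d = 345.
79 ∤ 345, so 79 is unramified.
Compute (345/79) via Euler: 29^((79-1)/2) mod 79 = 78, so (345/79) = -1.
(345/79) = -1, so 79 is inert.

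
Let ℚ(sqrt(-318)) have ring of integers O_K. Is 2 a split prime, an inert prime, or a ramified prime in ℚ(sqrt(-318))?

2 is ramified

d = -318 ≡ 2 (mod 4), so O_K = ℤ[√-318] and disc(K) = 4d = -1272.
Ramification test: 2 | -1272. The prime 2 ramifies in K.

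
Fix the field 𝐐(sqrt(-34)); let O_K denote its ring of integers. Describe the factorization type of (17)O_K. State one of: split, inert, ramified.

d = -34 ≡ 2 (mod 4), so O_K = ℤ[√-34] and disc(K) = 4d = -136.
Ramification test: 17 | -136. The prime 17 ramifies in K.

17 is ramified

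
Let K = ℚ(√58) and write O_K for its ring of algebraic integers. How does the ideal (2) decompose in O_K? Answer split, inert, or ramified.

ramified — (2) = 𝔭²

Since 58 ≢ 1 mod 4, the ring of integers is ℤ[√58] with discriminant 4·58 = 232.
Ramification test: 2 | 232. The prime 2 ramifies in K.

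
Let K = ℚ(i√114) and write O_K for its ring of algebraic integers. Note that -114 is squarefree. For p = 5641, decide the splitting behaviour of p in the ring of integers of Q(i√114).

-114 mod 4 = 2, hence disc K = 4·(-114) = -456 and O_K = ℤ[√-114].
Since gcd(5641, -456) = 1 the prime 5641 does not ramify.
Compute (-114/5641) via Euler: 5527^((5641-1)/2) mod 5641 = 1, so (-114/5641) = 1.
Legendre symbol 1 ⇒ 5641 is split.

p splits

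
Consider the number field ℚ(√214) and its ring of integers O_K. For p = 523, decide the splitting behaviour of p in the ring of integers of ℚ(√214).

remains prime (inert)

214 mod 4 = 2, hence disc K = 4·214 = 856 and O_K = ℤ[√214].
523 ∤ 856, so 523 is unramified.
Legendre symbol by Euler's criterion: (214/523) ≡ 214^261 ≡ 522 (mod 523), i.e. (214/523) = -1.
d is a non-residue mod p, hence 523 remains inert in O_K.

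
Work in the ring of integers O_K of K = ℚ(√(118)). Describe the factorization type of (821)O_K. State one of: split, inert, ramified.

split — (821) = 𝔭₁𝔭₂ with 𝔭₁ ≠ 𝔭₂

Since 118 ≢ 1 mod 4, the ring of integers is ℤ[√118] with discriminant 4·118 = 472.
Since gcd(821, 472) = 1 the prime 821 does not ramify.
Euler's criterion: 118^410 mod 821 = 1. Thus (118|821) = 1.
(118/821) = 1, so 821 splits.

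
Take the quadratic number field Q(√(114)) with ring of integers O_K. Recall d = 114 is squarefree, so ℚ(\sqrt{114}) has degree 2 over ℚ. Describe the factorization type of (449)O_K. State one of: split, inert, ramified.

d = 114 ≡ 2 (mod 4), so O_K = ℤ[√114] and disc(K) = 4d = 456.
Since gcd(449, 456) = 1 the prime 449 does not ramify.
Compute (114/449) via Euler: 114^((449-1)/2) mod 449 = 1, so (114/449) = 1.
(114/449) = 1, so 449 splits.

p splits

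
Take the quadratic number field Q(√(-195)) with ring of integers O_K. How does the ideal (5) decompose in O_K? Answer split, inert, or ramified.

d = -195 ≡ 1 (mod 4), so O_K = ℤ[(1+√-195)/2] and disc(K) = d = -195.
Ramification test: 5 | -195. The prime 5 ramifies in K.

5 is ramified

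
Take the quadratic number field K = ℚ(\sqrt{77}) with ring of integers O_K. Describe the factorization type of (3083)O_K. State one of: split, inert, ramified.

remains prime (inert)

77 mod 4 = 1, hence disc K = 77 and O_K = ℤ[(1+√77)/2].
Since gcd(3083, 77) = 1 the prime 3083 does not ramify.
Euler's criterion: 77^1541 mod 3083 = 3082. Thus (77|3083) = -1.
d is a non-residue mod p, hence 3083 remains inert in O_K.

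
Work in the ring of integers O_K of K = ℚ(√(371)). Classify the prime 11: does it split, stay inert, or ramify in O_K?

Since 371 ≢ 1 mod 4, the ring of integers is ℤ[√371] with discriminant 4·371 = 1484.
disc(K) = 1484 is not divisible by 11; 11 is unramified.
Euler's criterion: 371^5 mod 11 = 10. Thus (371|11) = -1.
(371/11) = -1, so 11 is inert.

remains prime (inert)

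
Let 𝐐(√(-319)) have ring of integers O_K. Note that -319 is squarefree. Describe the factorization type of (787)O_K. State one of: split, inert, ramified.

Since -319 ≡ 1 mod 4, the ring of integers is ℤ[(1+√-319)/2] with discriminant -319.
787 ∤ -319, so 787 is unramified.
Euler's criterion: (-319)^393 mod 787 = 786. Thus (-319|787) = -1.
Legendre symbol -1 ⇒ 787 is inert.

inert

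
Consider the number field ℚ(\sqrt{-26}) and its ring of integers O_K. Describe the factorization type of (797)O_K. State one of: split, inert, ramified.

inert

Since -26 ≢ 1 mod 4, the ring of integers is ℤ[√-26] with discriminant 4·(-26) = -104.
disc(K) = -104 is not divisible by 797; 797 is unramified.
Euler's criterion: (-26)^398 mod 797 = 796. Thus (-26|797) = -1.
Legendre symbol -1 ⇒ 797 is inert.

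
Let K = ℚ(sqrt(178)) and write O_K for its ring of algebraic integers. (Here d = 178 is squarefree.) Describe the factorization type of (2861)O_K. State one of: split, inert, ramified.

178 mod 4 = 2, hence disc K = 4·178 = 712 and O_K = ℤ[√178].
Since gcd(2861, 712) = 1 the prime 2861 does not ramify.
(178/2861) = 178^1430 mod 2861 = 1, giving Legendre symbol 1.
(178/2861) = 1, so 2861 splits.

p splits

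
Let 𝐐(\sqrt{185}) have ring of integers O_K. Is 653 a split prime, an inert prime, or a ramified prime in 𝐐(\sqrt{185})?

185 mod 4 = 1, hence disc K = 185 and O_K = ℤ[(1+√185)/2].
653 ∤ 185, so 653 is unramified.
Compute (185/653) via Euler: 185^((653-1)/2) mod 653 = 1, so (185/653) = 1.
d is a quadratic residue mod p, hence 653 splits in O_K.

split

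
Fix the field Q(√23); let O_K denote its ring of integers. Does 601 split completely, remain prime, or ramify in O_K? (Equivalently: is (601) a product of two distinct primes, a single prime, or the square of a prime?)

601 splits in O_K

d = 23 ≡ 3 (mod 4), so O_K = ℤ[√23] and disc(K) = 4d = 92.
601 ∤ 92, so 601 is unramified.
Compute (23/601) via Euler: 23^((601-1)/2) mod 601 = 1, so (23/601) = 1.
(23/601) = 1, so 601 splits.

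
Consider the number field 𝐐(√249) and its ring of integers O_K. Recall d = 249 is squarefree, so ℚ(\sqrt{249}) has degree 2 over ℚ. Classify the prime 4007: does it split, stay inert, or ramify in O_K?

inert

249 mod 4 = 1, hence disc K = 249 and O_K = ℤ[(1+√249)/2].
disc(K) = 249 is not divisible by 4007; 4007 is unramified.
Euler's criterion: 249^2003 mod 4007 = 4006. Thus (249|4007) = -1.
Legendre symbol -1 ⇒ 4007 is inert.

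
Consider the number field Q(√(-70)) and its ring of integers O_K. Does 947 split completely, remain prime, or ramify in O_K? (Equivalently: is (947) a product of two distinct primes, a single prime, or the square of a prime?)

947 splits in O_K

d = -70 ≡ 2 (mod 4), so O_K = ℤ[√-70] and disc(K) = 4d = -280.
disc(K) = -280 is not divisible by 947; 947 is unramified.
Euler's criterion: (-70)^473 mod 947 = 1. Thus (-70|947) = 1.
(-70/947) = 1, so 947 splits.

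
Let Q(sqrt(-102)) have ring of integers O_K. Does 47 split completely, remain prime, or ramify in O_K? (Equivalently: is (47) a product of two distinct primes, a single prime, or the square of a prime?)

-102 mod 4 = 2, hence disc K = 4·(-102) = -408 and O_K = ℤ[√-102].
disc(K) = -408 is not divisible by 47; 47 is unramified.
(-102/47) = 39^23 mod 47 = 46, giving Legendre symbol -1.
d is a non-residue mod p, hence 47 remains inert in O_K.

inert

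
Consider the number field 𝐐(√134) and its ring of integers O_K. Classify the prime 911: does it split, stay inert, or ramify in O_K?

inert — (911) stays prime in O_K

d = 134 ≡ 2 (mod 4), so O_K = ℤ[√134] and disc(K) = 4d = 536.
911 ∤ 536, so 911 is unramified.
Legendre symbol by Euler's criterion: (134/911) ≡ 134^455 ≡ 910 (mod 911), i.e. (134/911) = -1.
d is a non-residue mod p, hence 911 remains inert in O_K.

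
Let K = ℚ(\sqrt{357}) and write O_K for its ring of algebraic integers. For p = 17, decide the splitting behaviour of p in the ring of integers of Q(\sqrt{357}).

Since 357 ≡ 1 mod 4, the ring of integers is ℤ[(1+√357)/2] with discriminant 357.
17 divides disc(K) = 357, so 17 ramifies.

17 is ramified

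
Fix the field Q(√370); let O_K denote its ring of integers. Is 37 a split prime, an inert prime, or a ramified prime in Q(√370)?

ramified

Since 370 ≢ 1 mod 4, the ring of integers is ℤ[√370] with discriminant 4·370 = 1480.
Ramification test: 37 | 1480. The prime 37 ramifies in K.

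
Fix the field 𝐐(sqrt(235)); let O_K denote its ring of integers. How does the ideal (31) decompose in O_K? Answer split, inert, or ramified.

31 splits in O_K

235 mod 4 = 3, hence disc K = 4·235 = 940 and O_K = ℤ[√235].
Since gcd(31, 940) = 1 the prime 31 does not ramify.
Euler's criterion: 235^15 mod 31 = 1. Thus (235|31) = 1.
Legendre symbol 1 ⇒ 31 is split.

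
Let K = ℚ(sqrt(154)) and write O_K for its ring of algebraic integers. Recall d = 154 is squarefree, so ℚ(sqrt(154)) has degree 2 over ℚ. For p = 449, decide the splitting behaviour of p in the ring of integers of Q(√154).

Since 154 ≢ 1 mod 4, the ring of integers is ℤ[√154] with discriminant 4·154 = 616.
449 ∤ 616, so 449 is unramified.
(154/449) = 154^224 mod 449 = 1, giving Legendre symbol 1.
Legendre symbol 1 ⇒ 449 is split.

449 splits in O_K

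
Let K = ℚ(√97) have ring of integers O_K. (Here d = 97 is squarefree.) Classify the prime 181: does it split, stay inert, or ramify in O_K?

inert — (181) stays prime in O_K

97 mod 4 = 1, hence disc K = 97 and O_K = ℤ[(1+√97)/2].
181 ∤ 97, so 181 is unramified.
(97/181) = 97^90 mod 181 = 180, giving Legendre symbol -1.
Legendre symbol -1 ⇒ 181 is inert.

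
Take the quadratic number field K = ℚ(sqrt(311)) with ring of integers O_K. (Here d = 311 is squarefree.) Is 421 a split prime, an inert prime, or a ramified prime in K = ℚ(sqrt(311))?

p is inert

311 mod 4 = 3, hence disc K = 4·311 = 1244 and O_K = ℤ[√311].
disc(K) = 1244 is not divisible by 421; 421 is unramified.
(311/421) = 311^210 mod 421 = 420, giving Legendre symbol -1.
(311/421) = -1, so 421 is inert.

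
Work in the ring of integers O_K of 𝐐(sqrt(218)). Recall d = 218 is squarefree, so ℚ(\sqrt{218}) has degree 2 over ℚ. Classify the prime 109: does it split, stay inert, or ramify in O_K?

Since 218 ≢ 1 mod 4, the ring of integers is ℤ[√218] with discriminant 4·218 = 872.
109 divides disc(K) = 872, so 109 ramifies.

ramified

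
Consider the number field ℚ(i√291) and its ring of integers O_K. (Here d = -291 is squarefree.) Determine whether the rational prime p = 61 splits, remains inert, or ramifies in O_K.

-291 mod 4 = 1, hence disc K = -291 and O_K = ℤ[(1+√-291)/2].
disc(K) = -291 is not divisible by 61; 61 is unramified.
Euler's criterion: (-291)^30 mod 61 = 1. Thus (-291|61) = 1.
Legendre symbol 1 ⇒ 61 is split.

split — (61) = 𝔭₁𝔭₂ with 𝔭₁ ≠ 𝔭₂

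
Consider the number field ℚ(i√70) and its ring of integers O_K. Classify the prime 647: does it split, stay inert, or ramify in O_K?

splits completely

d = -70 ≡ 2 (mod 4), so O_K = ℤ[√-70] and disc(K) = 4d = -280.
disc(K) = -280 is not divisible by 647; 647 is unramified.
Euler's criterion: (-70)^323 mod 647 = 1. Thus (-70|647) = 1.
d is a quadratic residue mod p, hence 647 splits in O_K.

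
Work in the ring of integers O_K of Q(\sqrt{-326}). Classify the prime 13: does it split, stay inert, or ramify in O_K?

splits completely

d = -326 ≡ 2 (mod 4), so O_K = ℤ[√-326] and disc(K) = 4d = -1304.
disc(K) = -1304 is not divisible by 13; 13 is unramified.
Compute (-326/13) via Euler: 12^((13-1)/2) mod 13 = 1, so (-326/13) = 1.
Legendre symbol 1 ⇒ 13 is split.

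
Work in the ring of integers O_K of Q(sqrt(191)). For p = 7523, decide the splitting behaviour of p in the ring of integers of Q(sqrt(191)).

191 mod 4 = 3, hence disc K = 4·191 = 764 and O_K = ℤ[√191].
7523 ∤ 764, so 7523 is unramified.
(191/7523) = 191^3761 mod 7523 = 1, giving Legendre symbol 1.
Legendre symbol 1 ⇒ 7523 is split.

splits completely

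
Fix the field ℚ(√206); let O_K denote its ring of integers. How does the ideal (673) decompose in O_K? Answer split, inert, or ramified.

p splits

Since 206 ≢ 1 mod 4, the ring of integers is ℤ[√206] with discriminant 4·206 = 824.
673 ∤ 824, so 673 is unramified.
Euler's criterion: 206^336 mod 673 = 1. Thus (206|673) = 1.
Legendre symbol 1 ⇒ 673 is split.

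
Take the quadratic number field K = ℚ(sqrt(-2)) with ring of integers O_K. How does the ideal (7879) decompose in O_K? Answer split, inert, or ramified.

d = -2 ≡ 2 (mod 4), so O_K = ℤ[√-2] and disc(K) = 4d = -8.
7879 ∤ -8, so 7879 is unramified.
(-2/7879) = 7877^3939 mod 7879 = 7878, giving Legendre symbol -1.
Legendre symbol -1 ⇒ 7879 is inert.

p is inert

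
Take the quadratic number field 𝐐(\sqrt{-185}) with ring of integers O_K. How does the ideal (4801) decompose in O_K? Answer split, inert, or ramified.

Since -185 ≢ 1 mod 4, the ring of integers is ℤ[√-185] with discriminant 4·(-185) = -740.
4801 ∤ -740, so 4801 is unramified.
Compute (-185/4801) via Euler: 4616^((4801-1)/2) mod 4801 = 1, so (-185/4801) = 1.
d is a quadratic residue mod p, hence 4801 splits in O_K.

split — (4801) = 𝔭₁𝔭₂ with 𝔭₁ ≠ 𝔭₂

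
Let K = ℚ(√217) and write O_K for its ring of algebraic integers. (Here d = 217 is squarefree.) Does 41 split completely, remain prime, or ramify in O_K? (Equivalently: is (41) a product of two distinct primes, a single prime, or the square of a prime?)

41 remains inert

d = 217 ≡ 1 (mod 4), so O_K = ℤ[(1+√217)/2] and disc(K) = d = 217.
41 ∤ 217, so 41 is unramified.
Legendre symbol by Euler's criterion: (217/41) ≡ 217^20 ≡ 40 (mod 41), i.e. (217/41) = -1.
(217/41) = -1, so 41 is inert.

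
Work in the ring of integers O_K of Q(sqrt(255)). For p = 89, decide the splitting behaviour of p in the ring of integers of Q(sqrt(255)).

d = 255 ≡ 3 (mod 4), so O_K = ℤ[√255] and disc(K) = 4d = 1020.
disc(K) = 1020 is not divisible by 89; 89 is unramified.
Compute (255/89) via Euler: 77^((89-1)/2) mod 89 = 88, so (255/89) = -1.
Legendre symbol -1 ⇒ 89 is inert.

p is inert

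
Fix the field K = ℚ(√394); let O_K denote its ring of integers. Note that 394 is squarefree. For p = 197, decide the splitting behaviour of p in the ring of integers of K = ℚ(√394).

ramified — (197) = 𝔭²

Since 394 ≢ 1 mod 4, the ring of integers is ℤ[√394] with discriminant 4·394 = 1576.
197 divides disc(K) = 1576, so 197 ramifies.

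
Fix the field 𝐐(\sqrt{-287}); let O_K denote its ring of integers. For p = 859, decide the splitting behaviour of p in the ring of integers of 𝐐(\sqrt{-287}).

p is inert

d = -287 ≡ 1 (mod 4), so O_K = ℤ[(1+√-287)/2] and disc(K) = d = -287.
disc(K) = -287 is not divisible by 859; 859 is unramified.
Euler's criterion: (-287)^429 mod 859 = 858. Thus (-287|859) = -1.
d is a non-residue mod p, hence 859 remains inert in O_K.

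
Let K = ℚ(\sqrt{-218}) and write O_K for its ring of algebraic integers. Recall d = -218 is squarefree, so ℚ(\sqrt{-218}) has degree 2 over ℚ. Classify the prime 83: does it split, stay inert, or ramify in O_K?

splits completely

Since -218 ≢ 1 mod 4, the ring of integers is ℤ[√-218] with discriminant 4·(-218) = -872.
disc(K) = -872 is not divisible by 83; 83 is unramified.
Compute (-218/83) via Euler: 31^((83-1)/2) mod 83 = 1, so (-218/83) = 1.
d is a quadratic residue mod p, hence 83 splits in O_K.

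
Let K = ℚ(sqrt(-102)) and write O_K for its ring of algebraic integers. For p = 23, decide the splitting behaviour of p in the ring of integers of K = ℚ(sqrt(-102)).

Since -102 ≢ 1 mod 4, the ring of integers is ℤ[√-102] with discriminant 4·(-102) = -408.
23 ∤ -408, so 23 is unramified.
(-102/23) = 13^11 mod 23 = 1, giving Legendre symbol 1.
Legendre symbol 1 ⇒ 23 is split.

split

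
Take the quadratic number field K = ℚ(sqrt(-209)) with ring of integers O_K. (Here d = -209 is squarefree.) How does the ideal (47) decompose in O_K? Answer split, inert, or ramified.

-209 mod 4 = 3, hence disc K = 4·(-209) = -836 and O_K = ℤ[√-209].
Since gcd(47, -836) = 1 the prime 47 does not ramify.
Legendre symbol by Euler's criterion: (-209/47) ≡ (-209)^23 ≡ 46 (mod 47), i.e. (-209/47) = -1.
d is a non-residue mod p, hence 47 remains inert in O_K.

inert — (47) stays prime in O_K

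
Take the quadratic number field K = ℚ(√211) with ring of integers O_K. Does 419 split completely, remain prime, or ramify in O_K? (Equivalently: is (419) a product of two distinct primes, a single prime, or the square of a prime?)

211 mod 4 = 3, hence disc K = 4·211 = 844 and O_K = ℤ[√211].
419 ∤ 844, so 419 is unramified.
Euler's criterion: 211^209 mod 419 = 418. Thus (211|419) = -1.
(211/419) = -1, so 419 is inert.

remains prime (inert)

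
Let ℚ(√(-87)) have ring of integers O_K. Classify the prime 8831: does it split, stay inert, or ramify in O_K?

8831 splits in O_K

-87 mod 4 = 1, hence disc K = -87 and O_K = ℤ[(1+√-87)/2].
Since gcd(8831, -87) = 1 the prime 8831 does not ramify.
Legendre symbol by Euler's criterion: (-87/8831) ≡ (-87)^4415 ≡ 1 (mod 8831), i.e. (-87/8831) = 1.
d is a quadratic residue mod p, hence 8831 splits in O_K.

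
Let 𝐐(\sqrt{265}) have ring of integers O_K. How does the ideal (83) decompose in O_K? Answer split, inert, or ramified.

Since 265 ≡ 1 mod 4, the ring of integers is ℤ[(1+√265)/2] with discriminant 265.
83 ∤ 265, so 83 is unramified.
(265/83) = 16^41 mod 83 = 1, giving Legendre symbol 1.
Legendre symbol 1 ⇒ 83 is split.

p splits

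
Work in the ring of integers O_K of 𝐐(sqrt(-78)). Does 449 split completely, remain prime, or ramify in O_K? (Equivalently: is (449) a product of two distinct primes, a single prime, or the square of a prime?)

p splits

Since -78 ≢ 1 mod 4, the ring of integers is ℤ[√-78] with discriminant 4·(-78) = -312.
449 ∤ -312, so 449 is unramified.
Legendre symbol by Euler's criterion: (-78/449) ≡ (-78)^224 ≡ 1 (mod 449), i.e. (-78/449) = 1.
(-78/449) = 1, so 449 splits.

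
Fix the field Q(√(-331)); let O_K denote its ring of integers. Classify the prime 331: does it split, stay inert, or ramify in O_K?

ramified

Since -331 ≡ 1 mod 4, the ring of integers is ℤ[(1+√-331)/2] with discriminant -331.
disc(K) = -331 = 331·(-1), so p = 331 is ramified.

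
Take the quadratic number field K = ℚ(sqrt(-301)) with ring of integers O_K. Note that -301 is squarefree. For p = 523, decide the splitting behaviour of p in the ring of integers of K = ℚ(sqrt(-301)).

d = -301 ≡ 3 (mod 4), so O_K = ℤ[√-301] and disc(K) = 4d = -1204.
Since gcd(523, -1204) = 1 the prime 523 does not ramify.
(-301/523) = 222^261 mod 523 = 522, giving Legendre symbol -1.
d is a non-residue mod p, hence 523 remains inert in O_K.

inert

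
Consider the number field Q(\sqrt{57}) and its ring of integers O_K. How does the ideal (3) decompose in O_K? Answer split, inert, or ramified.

ramified

57 mod 4 = 1, hence disc K = 57 and O_K = ℤ[(1+√57)/2].
3 divides disc(K) = 57, so 3 ramifies.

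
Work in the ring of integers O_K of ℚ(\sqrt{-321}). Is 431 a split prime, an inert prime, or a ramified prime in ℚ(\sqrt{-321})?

split

-321 mod 4 = 3, hence disc K = 4·(-321) = -1284 and O_K = ℤ[√-321].
disc(K) = -1284 is not divisible by 431; 431 is unramified.
(-321/431) = 110^215 mod 431 = 1, giving Legendre symbol 1.
Legendre symbol 1 ⇒ 431 is split.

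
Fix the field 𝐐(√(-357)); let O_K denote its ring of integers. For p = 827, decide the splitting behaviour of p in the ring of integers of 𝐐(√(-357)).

-357 mod 4 = 3, hence disc K = 4·(-357) = -1428 and O_K = ℤ[√-357].
827 ∤ -1428, so 827 is unramified.
Legendre symbol by Euler's criterion: (-357/827) ≡ (-357)^413 ≡ 826 (mod 827), i.e. (-357/827) = -1.
d is a non-residue mod p, hence 827 remains inert in O_K.

inert — (827) stays prime in O_K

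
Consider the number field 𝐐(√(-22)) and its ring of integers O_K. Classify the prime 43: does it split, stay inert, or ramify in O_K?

d = -22 ≡ 2 (mod 4), so O_K = ℤ[√-22] and disc(K) = 4d = -88.
43 ∤ -88, so 43 is unramified.
Compute (-22/43) via Euler: 21^((43-1)/2) mod 43 = 1, so (-22/43) = 1.
Legendre symbol 1 ⇒ 43 is split.

splits completely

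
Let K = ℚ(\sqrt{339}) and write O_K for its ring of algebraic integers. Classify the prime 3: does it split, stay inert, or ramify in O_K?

ramified

339 mod 4 = 3, hence disc K = 4·339 = 1356 and O_K = ℤ[√339].
3 divides disc(K) = 1356, so 3 ramifies.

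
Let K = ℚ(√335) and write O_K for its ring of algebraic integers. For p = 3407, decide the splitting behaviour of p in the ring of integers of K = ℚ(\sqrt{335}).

3407 remains inert

Since 335 ≢ 1 mod 4, the ring of integers is ℤ[√335] with discriminant 4·335 = 1340.
disc(K) = 1340 is not divisible by 3407; 3407 is unramified.
Legendre symbol by Euler's criterion: (335/3407) ≡ 335^1703 ≡ 3406 (mod 3407), i.e. (335/3407) = -1.
(335/3407) = -1, so 3407 is inert.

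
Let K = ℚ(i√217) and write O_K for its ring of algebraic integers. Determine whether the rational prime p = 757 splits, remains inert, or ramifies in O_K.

remains prime (inert)

-217 mod 4 = 3, hence disc K = 4·(-217) = -868 and O_K = ℤ[√-217].
Since gcd(757, -868) = 1 the prime 757 does not ramify.
(-217/757) = 540^378 mod 757 = 756, giving Legendre symbol -1.
d is a non-residue mod p, hence 757 remains inert in O_K.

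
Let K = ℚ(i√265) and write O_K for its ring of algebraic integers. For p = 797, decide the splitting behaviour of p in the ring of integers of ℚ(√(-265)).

p splits

-265 mod 4 = 3, hence disc K = 4·(-265) = -1060 and O_K = ℤ[√-265].
disc(K) = -1060 is not divisible by 797; 797 is unramified.
Euler's criterion: (-265)^398 mod 797 = 1. Thus (-265|797) = 1.
(-265/797) = 1, so 797 splits.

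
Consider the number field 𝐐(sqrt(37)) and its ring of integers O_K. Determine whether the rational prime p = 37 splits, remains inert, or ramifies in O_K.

d = 37 ≡ 1 (mod 4), so O_K = ℤ[(1+√37)/2] and disc(K) = d = 37.
Ramification test: 37 | 37. The prime 37 ramifies in K.

p ramifies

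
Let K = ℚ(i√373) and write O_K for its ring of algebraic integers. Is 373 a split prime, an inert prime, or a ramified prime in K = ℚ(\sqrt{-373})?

ramifies in O_K

-373 mod 4 = 3, hence disc K = 4·(-373) = -1492 and O_K = ℤ[√-373].
Ramification test: 373 | -1492. The prime 373 ramifies in K.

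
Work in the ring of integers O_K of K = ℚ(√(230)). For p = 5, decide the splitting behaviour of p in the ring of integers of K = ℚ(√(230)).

230 mod 4 = 2, hence disc K = 4·230 = 920 and O_K = ℤ[√230].
5 divides disc(K) = 920, so 5 ramifies.

p ramifies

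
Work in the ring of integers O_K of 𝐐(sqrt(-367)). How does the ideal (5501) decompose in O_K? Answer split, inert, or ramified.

inert

d = -367 ≡ 1 (mod 4), so O_K = ℤ[(1+√-367)/2] and disc(K) = d = -367.
Since gcd(5501, -367) = 1 the prime 5501 does not ramify.
Compute (-367/5501) via Euler: 5134^((5501-1)/2) mod 5501 = 5500, so (-367/5501) = -1.
(-367/5501) = -1, so 5501 is inert.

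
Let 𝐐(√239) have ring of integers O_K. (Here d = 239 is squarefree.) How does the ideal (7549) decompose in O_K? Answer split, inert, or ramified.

239 mod 4 = 3, hence disc K = 4·239 = 956 and O_K = ℤ[√239].
Since gcd(7549, 956) = 1 the prime 7549 does not ramify.
Compute (239/7549) via Euler: 239^((7549-1)/2) mod 7549 = 7548, so (239/7549) = -1.
Legendre symbol -1 ⇒ 7549 is inert.

inert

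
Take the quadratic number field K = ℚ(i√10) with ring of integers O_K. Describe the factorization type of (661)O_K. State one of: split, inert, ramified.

p is inert

Since -10 ≢ 1 mod 4, the ring of integers is ℤ[√-10] with discriminant 4·(-10) = -40.
Since gcd(661, -40) = 1 the prime 661 does not ramify.
Legendre symbol by Euler's criterion: (-10/661) ≡ (-10)^330 ≡ 660 (mod 661), i.e. (-10/661) = -1.
(-10/661) = -1, so 661 is inert.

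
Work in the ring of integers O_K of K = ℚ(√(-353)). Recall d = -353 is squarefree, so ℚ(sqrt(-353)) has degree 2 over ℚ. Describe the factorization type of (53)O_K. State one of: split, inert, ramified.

p is inert

-353 mod 4 = 3, hence disc K = 4·(-353) = -1412 and O_K = ℤ[√-353].
disc(K) = -1412 is not divisible by 53; 53 is unramified.
(-353/53) = 18^26 mod 53 = 52, giving Legendre symbol -1.
d is a non-residue mod p, hence 53 remains inert in O_K.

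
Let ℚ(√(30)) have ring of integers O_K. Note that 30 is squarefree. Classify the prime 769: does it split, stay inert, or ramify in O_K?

splits completely

Since 30 ≢ 1 mod 4, the ring of integers is ℤ[√30] with discriminant 4·30 = 120.
769 ∤ 120, so 769 is unramified.
(30/769) = 30^384 mod 769 = 1, giving Legendre symbol 1.
d is a quadratic residue mod p, hence 769 splits in O_K.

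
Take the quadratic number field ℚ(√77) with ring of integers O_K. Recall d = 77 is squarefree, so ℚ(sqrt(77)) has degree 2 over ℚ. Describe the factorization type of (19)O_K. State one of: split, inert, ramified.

split

d = 77 ≡ 1 (mod 4), so O_K = ℤ[(1+√77)/2] and disc(K) = d = 77.
Since gcd(19, 77) = 1 the prime 19 does not ramify.
Legendre symbol by Euler's criterion: (77/19) ≡ 77^9 ≡ 1 (mod 19), i.e. (77/19) = 1.
(77/19) = 1, so 19 splits.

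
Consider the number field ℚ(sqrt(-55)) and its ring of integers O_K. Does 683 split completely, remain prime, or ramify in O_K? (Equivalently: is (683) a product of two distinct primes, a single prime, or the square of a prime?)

-55 mod 4 = 1, hence disc K = -55 and O_K = ℤ[(1+√-55)/2].
Since gcd(683, -55) = 1 the prime 683 does not ramify.
(-55/683) = 628^341 mod 683 = 682, giving Legendre symbol -1.
d is a non-residue mod p, hence 683 remains inert in O_K.

683 remains inert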